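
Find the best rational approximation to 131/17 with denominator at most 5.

Expand x = 131/17 as a continued fraction with the Euclidean algorithm:
  131 = 7*17 + 12, so a_0 = 7.
  17 = 1*12 + 5, so a_1 = 1.
  12 = 2*5 + 2, so a_2 = 2.
  5 = 2*2 + 1, so a_3 = 2.
  2 = 2*1 + 0, so a_4 = 2.
so x = [7; 1, 2, 2, 2].
Convergents (p_i = a_i*p_{i-1} + p_{i-2}, q_i = a_i*q_{i-1} + q_{i-2} with p_{-2}=0, p_{-1}=1, q_{-2}=1, q_{-1}=0), until the denominator exceeds 5:
  i=0: a_0=7, p_0 = 7*1 + 0 = 7, q_0 = 7*0 + 1 = 1.
  i=1: a_1=1, p_1 = 1*7 + 1 = 8, q_1 = 1*1 + 0 = 1.
  i=2: a_2=2, p_2 = 2*8 + 7 = 23, q_2 = 2*1 + 1 = 3.
  i=3: a_3=2, p_3 = 2*23 + 8 = 54, q_3 = 2*3 + 1 = 7.
q_3 = 7 > 5, so the last convergent with denominator <= 5 is p_2/q_2 = 23/3.
The closest fraction with denominator <= 5 is either p_2/q_2 or the intermediate fraction (k*p_2 + p_1)/(k*q_2 + q_1) with the largest k >= 1 whose denominator stays <= 5; these approach x as k grows, and every other convergent or intermediate fraction in range is farther away.
Largest k: floor((5 - q_1)/q_2) = floor((5 - 1)/3) = 1.
That gives (1*23 + 8)/(1*3 + 1) = 31/4.
Compare the errors: |x - 23/3| = |131*3 - 23*17|/(17*3) = 2/51, and |x - 31/4| = |131*4 - 31*17|/(17*4) = 3/68.
Cross-multiplying, 2*68 = 136 < 153 = 3*51, so 2/51 is smaller: the convergent 23/3 is closer to x than 31/4.

23/3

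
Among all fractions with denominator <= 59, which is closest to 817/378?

67/31

Expand x = 817/378 as a continued fraction with the Euclidean algorithm:
  817 = 2*378 + 61, so a_0 = 2.
  378 = 6*61 + 12, so a_1 = 6.
  61 = 5*12 + 1, so a_2 = 5.
  12 = 12*1 + 0, so a_3 = 12.
so x = [2; 6, 5, 12].
Convergents (p_i = a_i*p_{i-1} + p_{i-2}, q_i = a_i*q_{i-1} + q_{i-2} with p_{-2}=0, p_{-1}=1, q_{-2}=1, q_{-1}=0), until the denominator exceeds 59:
  i=0: a_0=2, p_0 = 2*1 + 0 = 2, q_0 = 2*0 + 1 = 1.
  i=1: a_1=6, p_1 = 6*2 + 1 = 13, q_1 = 6*1 + 0 = 6.
  i=2: a_2=5, p_2 = 5*13 + 2 = 67, q_2 = 5*6 + 1 = 31.
  i=3: a_3=12, p_3 = 12*67 + 13 = 817, q_3 = 12*31 + 6 = 378.
q_3 = 378 > 59, so the last convergent with denominator <= 59 is p_2/q_2 = 67/31.
The closest fraction with denominator <= 59 is either p_2/q_2 or the intermediate fraction (k*p_2 + p_1)/(k*q_2 + q_1) with the largest k >= 1 whose denominator stays <= 59; these approach x as k grows, and every other convergent or intermediate fraction in range is farther away.
Largest k: floor((59 - q_1)/q_2) = floor((59 - 6)/31) = 1.
That gives (1*67 + 13)/(1*31 + 6) = 80/37.
Compare the errors: |x - 67/31| = |817*31 - 67*378|/(378*31) = 1/11718, and |x - 80/37| = |817*37 - 80*378|/(378*37) = 11/13986.
Cross-multiplying, 1*13986 = 13986 < 128898 = 11*11718, so 1/11718 is smaller: the convergent 67/31 is closer to x than 80/37.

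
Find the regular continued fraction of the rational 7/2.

Run the Euclidean algorithm on 7 and 2; the successive quotients are the partial quotients a_0, a_1, ... (each step inverts the fractional part left over by the previous one):
  7 = 3*2 + 1, so a_0 = 3.
  2 = 2*1 + 0, so a_1 = 2.
The remainder reaches 0 after 2 divisions, so the expansion has 2 partial quotients, read off in order.

[3; 2]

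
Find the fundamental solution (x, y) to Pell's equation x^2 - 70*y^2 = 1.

(x, y) = (251, 30)

First expand sqrt(70) as a continued fraction. With x_i = (sqrt(70) + m_i)/d_i and (m_0, d_0) = (0, 1): a_0 = floor(sqrt(70)) = 8, since 8^2 = 64 <= 70 < 81 = 9^2.
Iterate m_{i+1} = d_i*a_i - m_i, d_{i+1} = (70 - m_{i+1}^2)/d_i, a_{i+1} = floor((a_0 + m_{i+1})/d_{i+1}):
  m_1 = 1*8 - 0 = 8, d_1 = (70 - 8^2)/1 = 6/1 = 6, a_1 = floor((8 + 8)/6) = 2.
  m_2 = 6*2 - 8 = 4, d_2 = (70 - 4^2)/6 = 54/6 = 9, a_2 = floor((8 + 4)/9) = 1.
  m_3 = 9*1 - 4 = 5, d_3 = (70 - 5^2)/9 = 45/9 = 5, a_3 = floor((8 + 5)/5) = 2.
  m_4 = 5*2 - 5 = 5, d_4 = (70 - 5^2)/5 = 45/5 = 9, a_4 = floor((8 + 5)/9) = 1.
  m_5 = 9*1 - 5 = 4, d_5 = (70 - 4^2)/9 = 54/9 = 6, a_5 = floor((8 + 4)/6) = 2.
  m_6 = 6*2 - 4 = 8, d_6 = (70 - 8^2)/6 = 6/6 = 1, a_6 = floor((8 + 8)/1) = 16.
  m_7 = 1*16 - 8 = 8, d_7 = (70 - 8^2)/1 = 6/1 = 6: (m_7, d_7) = (m_1, d_1) = (8, 6), so from here the quotients repeat a_1, ..., a_6; the period length is 6.
So sqrt(70) = [8; (2, 1, 2, 1, 2, 16)] with period length k = 6.
k is even, so the fundamental solution of x^2 - 70y^2 = 1 is (p_{k-1}, q_{k-1}) = (p_5, q_5); compute convergents through index 5.
Convergents (p_i = a_i*p_{i-1} + p_{i-2}, q_i = a_i*q_{i-1} + q_{i-2} with p_{-2}=0, p_{-1}=1, q_{-2}=1, q_{-1}=0):
  i=0: a_0=8, p_0 = 8*1 + 0 = 8, q_0 = 8*0 + 1 = 1.
  i=1: a_1=2, p_1 = 2*8 + 1 = 17, q_1 = 2*1 + 0 = 2.
  i=2: a_2=1, p_2 = 1*17 + 8 = 25, q_2 = 1*2 + 1 = 3.
  i=3: a_3=2, p_3 = 2*25 + 17 = 67, q_3 = 2*3 + 2 = 8.
  i=4: a_4=1, p_4 = 1*67 + 25 = 92, q_4 = 1*8 + 3 = 11.
  i=5: a_5=2, p_5 = 2*92 + 67 = 251, q_5 = 2*11 + 8 = 30.
Check: 251^2 - 70*30^2 = 63001 - 63000 = 1, so (x, y) = (251, 30) solves the equation, and by the theorem it is the least positive solution.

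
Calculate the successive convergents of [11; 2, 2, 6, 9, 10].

Using the convergent recurrence p_i = a_i*p_{i-1} + p_{i-2}, q_i = a_i*q_{i-1} + q_{i-2} with p_{-2}=0, p_{-1}=1, q_{-2}=1, q_{-1}=0:
  i=0: a_0=11, p_0 = 11*1 + 0 = 11, q_0 = 11*0 + 1 = 1.
  i=1: a_1=2, p_1 = 2*11 + 1 = 23, q_1 = 2*1 + 0 = 2.
  i=2: a_2=2, p_2 = 2*23 + 11 = 57, q_2 = 2*2 + 1 = 5.
  i=3: a_3=6, p_3 = 6*57 + 23 = 365, q_3 = 6*5 + 2 = 32.
  i=4: a_4=9, p_4 = 9*365 + 57 = 3342, q_4 = 9*32 + 5 = 293.
  i=5: a_5=10, p_5 = 10*3342 + 365 = 33785, q_5 = 10*293 + 32 = 2962.

11/1, 23/2, 57/5, 365/32, 3342/293, 33785/2962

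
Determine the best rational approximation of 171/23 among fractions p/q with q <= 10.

Expand x = 171/23 as a continued fraction with the Euclidean algorithm:
  171 = 7*23 + 10, so a_0 = 7.
  23 = 2*10 + 3, so a_1 = 2.
  10 = 3*3 + 1, so a_2 = 3.
  3 = 3*1 + 0, so a_3 = 3.
so x = [7; 2, 3, 3].
Convergents (p_i = a_i*p_{i-1} + p_{i-2}, q_i = a_i*q_{i-1} + q_{i-2} with p_{-2}=0, p_{-1}=1, q_{-2}=1, q_{-1}=0), until the denominator exceeds 10:
  i=0: a_0=7, p_0 = 7*1 + 0 = 7, q_0 = 7*0 + 1 = 1.
  i=1: a_1=2, p_1 = 2*7 + 1 = 15, q_1 = 2*1 + 0 = 2.
  i=2: a_2=3, p_2 = 3*15 + 7 = 52, q_2 = 3*2 + 1 = 7.
  i=3: a_3=3, p_3 = 3*52 + 15 = 171, q_3 = 3*7 + 2 = 23.
q_3 = 23 > 10, so the last convergent with denominator <= 10 is p_2/q_2 = 52/7.
The closest fraction with denominator <= 10 is either p_2/q_2 or the intermediate fraction (k*p_2 + p_1)/(k*q_2 + q_1) with the largest k >= 1 whose denominator stays <= 10; these approach x as k grows, and every other convergent or intermediate fraction in range is farther away.
Largest k: floor((10 - q_1)/q_2) = floor((10 - 2)/7) = 1.
That gives (1*52 + 15)/(1*7 + 2) = 67/9.
Compare the errors: |x - 52/7| = |171*7 - 52*23|/(23*7) = 1/161, and |x - 67/9| = |171*9 - 67*23|/(23*9) = 2/207.
Cross-multiplying, 1*207 = 207 < 322 = 2*161, so 1/161 is smaller: the convergent 52/7 is closer to x than 67/9.

52/7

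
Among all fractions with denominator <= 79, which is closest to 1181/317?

Expand x = 1181/317 as a continued fraction with the Euclidean algorithm:
  1181 = 3*317 + 230, so a_0 = 3.
  317 = 1*230 + 87, so a_1 = 1.
  230 = 2*87 + 56, so a_2 = 2.
  87 = 1*56 + 31, so a_3 = 1.
  56 = 1*31 + 25, so a_4 = 1.
  31 = 1*25 + 6, so a_5 = 1.
  25 = 4*6 + 1, so a_6 = 4.
  6 = 6*1 + 0, so a_7 = 6.
so x = [3; 1, 2, 1, 1, 1, 4, 6].
Convergents (p_i = a_i*p_{i-1} + p_{i-2}, q_i = a_i*q_{i-1} + q_{i-2} with p_{-2}=0, p_{-1}=1, q_{-2}=1, q_{-1}=0), until the denominator exceeds 79:
  i=0: a_0=3, p_0 = 3*1 + 0 = 3, q_0 = 3*0 + 1 = 1.
  i=1: a_1=1, p_1 = 1*3 + 1 = 4, q_1 = 1*1 + 0 = 1.
  i=2: a_2=2, p_2 = 2*4 + 3 = 11, q_2 = 2*1 + 1 = 3.
  i=3: a_3=1, p_3 = 1*11 + 4 = 15, q_3 = 1*3 + 1 = 4.
  i=4: a_4=1, p_4 = 1*15 + 11 = 26, q_4 = 1*4 + 3 = 7.
  i=5: a_5=1, p_5 = 1*26 + 15 = 41, q_5 = 1*7 + 4 = 11.
  i=6: a_6=4, p_6 = 4*41 + 26 = 190, q_6 = 4*11 + 7 = 51.
  i=7: a_7=6, p_7 = 6*190 + 41 = 1181, q_7 = 6*51 + 11 = 317.
q_7 = 317 > 79, so the last convergent with denominator <= 79 is p_6/q_6 = 190/51.
The closest fraction with denominator <= 79 is either p_6/q_6 or the intermediate fraction (k*p_6 + p_5)/(k*q_6 + q_5) with the largest k >= 1 whose denominator stays <= 79; these approach x as k grows, and every other convergent or intermediate fraction in range is farther away.
Largest k: floor((79 - q_5)/q_6) = floor((79 - 11)/51) = 1.
That gives (1*190 + 41)/(1*51 + 11) = 231/62.
Compare the errors: |x - 190/51| = |1181*51 - 190*317|/(317*51) = 1/16167, and |x - 231/62| = |1181*62 - 231*317|/(317*62) = 5/19654.
Cross-multiplying, 1*19654 = 19654 < 80835 = 5*16167, so 1/16167 is smaller: the convergent 190/51 is closer to x than 231/62.

190/51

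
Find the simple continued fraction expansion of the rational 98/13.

Run the Euclidean algorithm on 98 and 13; the successive quotients are the partial quotients a_0, a_1, ... (each step inverts the fractional part left over by the previous one):
  98 = 7*13 + 7, so a_0 = 7.
  13 = 1*7 + 6, so a_1 = 1.
  7 = 1*6 + 1, so a_2 = 1.
  6 = 6*1 + 0, so a_3 = 6.
The remainder reaches 0 after 4 divisions, so the expansion has 4 partial quotients, read off in order.

[7; 1, 1, 6]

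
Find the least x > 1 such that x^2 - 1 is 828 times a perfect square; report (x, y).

First expand sqrt(828) as a continued fraction. With x_i = (sqrt(828) + m_i)/d_i and (m_0, d_0) = (0, 1): a_0 = floor(sqrt(828)) = 28, since 28^2 = 784 <= 828 < 841 = 29^2.
Iterate m_{i+1} = d_i*a_i - m_i, d_{i+1} = (828 - m_{i+1}^2)/d_i, a_{i+1} = floor((a_0 + m_{i+1})/d_{i+1}):
  m_1 = 1*28 - 0 = 28, d_1 = (828 - 28^2)/1 = 44/1 = 44, a_1 = floor((28 + 28)/44) = 1.
  m_2 = 44*1 - 28 = 16, d_2 = (828 - 16^2)/44 = 572/44 = 13, a_2 = floor((28 + 16)/13) = 3.
  m_3 = 13*3 - 16 = 23, d_3 = (828 - 23^2)/13 = 299/13 = 23, a_3 = floor((28 + 23)/23) = 2.
  m_4 = 23*2 - 23 = 23, d_4 = (828 - 23^2)/23 = 299/23 = 13, a_4 = floor((28 + 23)/13) = 3.
  m_5 = 13*3 - 23 = 16, d_5 = (828 - 16^2)/13 = 572/13 = 44, a_5 = floor((28 + 16)/44) = 1.
  m_6 = 44*1 - 16 = 28, d_6 = (828 - 28^2)/44 = 44/44 = 1, a_6 = floor((28 + 28)/1) = 56.
  m_7 = 1*56 - 28 = 28, d_7 = (828 - 28^2)/1 = 44/1 = 44: (m_7, d_7) = (m_1, d_1) = (28, 44), so from here the quotients repeat a_1, ..., a_6; the period length is 6.
So sqrt(828) = [28; (1, 3, 2, 3, 1, 56)] with period length k = 6.
k is even, so the fundamental solution of x^2 - 828y^2 = 1 is (p_{k-1}, q_{k-1}) = (p_5, q_5); compute convergents through index 5.
Convergents (p_i = a_i*p_{i-1} + p_{i-2}, q_i = a_i*q_{i-1} + q_{i-2} with p_{-2}=0, p_{-1}=1, q_{-2}=1, q_{-1}=0):
  i=0: a_0=28, p_0 = 28*1 + 0 = 28, q_0 = 28*0 + 1 = 1.
  i=1: a_1=1, p_1 = 1*28 + 1 = 29, q_1 = 1*1 + 0 = 1.
  i=2: a_2=3, p_2 = 3*29 + 28 = 115, q_2 = 3*1 + 1 = 4.
  i=3: a_3=2, p_3 = 2*115 + 29 = 259, q_3 = 2*4 + 1 = 9.
  i=4: a_4=3, p_4 = 3*259 + 115 = 892, q_4 = 3*9 + 4 = 31.
  i=5: a_5=1, p_5 = 1*892 + 259 = 1151, q_5 = 1*31 + 9 = 40.
Check: 1151^2 - 828*40^2 = 1324801 - 1324800 = 1, so (x, y) = (1151, 40) solves the equation, and by the theorem it is the least positive solution.

(x, y) = (1151, 40)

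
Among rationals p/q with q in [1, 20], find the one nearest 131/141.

13/14

Expand x = 131/141 as a continued fraction with the Euclidean algorithm:
  131 = 0*141 + 131, so a_0 = 0.
  141 = 1*131 + 10, so a_1 = 1.
  131 = 13*10 + 1, so a_2 = 13.
  10 = 10*1 + 0, so a_3 = 10.
so x = [0; 1, 13, 10].
Convergents (p_i = a_i*p_{i-1} + p_{i-2}, q_i = a_i*q_{i-1} + q_{i-2} with p_{-2}=0, p_{-1}=1, q_{-2}=1, q_{-1}=0), until the denominator exceeds 20:
  i=0: a_0=0, p_0 = 0*1 + 0 = 0, q_0 = 0*0 + 1 = 1.
  i=1: a_1=1, p_1 = 1*0 + 1 = 1, q_1 = 1*1 + 0 = 1.
  i=2: a_2=13, p_2 = 13*1 + 0 = 13, q_2 = 13*1 + 1 = 14.
  i=3: a_3=10, p_3 = 10*13 + 1 = 131, q_3 = 10*14 + 1 = 141.
q_3 = 141 > 20, so the last convergent with denominator <= 20 is p_2/q_2 = 13/14.
The closest fraction with denominator <= 20 is either p_2/q_2 or the intermediate fraction (k*p_2 + p_1)/(k*q_2 + q_1) with the largest k >= 1 whose denominator stays <= 20; these approach x as k grows, and every other convergent or intermediate fraction in range is farther away.
Largest k: floor((20 - q_1)/q_2) = floor((20 - 1)/14) = 1.
That gives (1*13 + 1)/(1*14 + 1) = 14/15.
Compare the errors: |x - 13/14| = |131*14 - 13*141|/(141*14) = 1/1974, and |x - 14/15| = |131*15 - 14*141|/(141*15) = 9/2115.
Cross-multiplying, 1*2115 = 2115 < 17766 = 9*1974, so 1/1974 is smaller: the convergent 13/14 is closer to x than 14/15.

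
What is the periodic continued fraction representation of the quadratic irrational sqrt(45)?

Write x_i = (sqrt(45) + m_i)/d_i with (m_0, d_0) = (0, 1). a_0 = floor(sqrt(45)) = 6, since 6^2 = 36 <= 45 < 49 = 7^2.
Iterate m_{i+1} = d_i*a_i - m_i, d_{i+1} = (45 - m_{i+1}^2)/d_i, a_{i+1} = floor((a_0 + m_{i+1})/d_{i+1}):
  m_1 = 1*6 - 0 = 6, d_1 = (45 - 6^2)/1 = 9/1 = 9, a_1 = floor((6 + 6)/9) = 1.
  m_2 = 9*1 - 6 = 3, d_2 = (45 - 3^2)/9 = 36/9 = 4, a_2 = floor((6 + 3)/4) = 2.
  m_3 = 4*2 - 3 = 5, d_3 = (45 - 5^2)/4 = 20/4 = 5, a_3 = floor((6 + 5)/5) = 2.
  m_4 = 5*2 - 5 = 5, d_4 = (45 - 5^2)/5 = 20/5 = 4, a_4 = floor((6 + 5)/4) = 2.
  m_5 = 4*2 - 5 = 3, d_5 = (45 - 3^2)/4 = 36/4 = 9, a_5 = floor((6 + 3)/9) = 1.
  m_6 = 9*1 - 3 = 6, d_6 = (45 - 6^2)/9 = 9/9 = 1, a_6 = floor((6 + 6)/1) = 12.
  m_7 = 1*12 - 6 = 6, d_7 = (45 - 6^2)/1 = 9/1 = 9: (m_7, d_7) = (m_1, d_1) = (6, 9), so from here the quotients repeat a_1, ..., a_6; the period length is 6.
Hence the expansion of sqrt(45) is a_0 = 6 followed by the repeating block 1, 2, 2, 2, 1, 12 (period 6).

[6; (1, 2, 2, 2, 1, 12)]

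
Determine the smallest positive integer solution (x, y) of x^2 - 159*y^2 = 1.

(x, y) = (1324, 105)

First expand sqrt(159) as a continued fraction. With x_i = (sqrt(159) + m_i)/d_i and (m_0, d_0) = (0, 1): a_0 = floor(sqrt(159)) = 12, since 12^2 = 144 <= 159 < 169 = 13^2.
Iterate m_{i+1} = d_i*a_i - m_i, d_{i+1} = (159 - m_{i+1}^2)/d_i, a_{i+1} = floor((a_0 + m_{i+1})/d_{i+1}):
  m_1 = 1*12 - 0 = 12, d_1 = (159 - 12^2)/1 = 15/1 = 15, a_1 = floor((12 + 12)/15) = 1.
  m_2 = 15*1 - 12 = 3, d_2 = (159 - 3^2)/15 = 150/15 = 10, a_2 = floor((12 + 3)/10) = 1.
  m_3 = 10*1 - 3 = 7, d_3 = (159 - 7^2)/10 = 110/10 = 11, a_3 = floor((12 + 7)/11) = 1.
  m_4 = 11*1 - 7 = 4, d_4 = (159 - 4^2)/11 = 143/11 = 13, a_4 = floor((12 + 4)/13) = 1.
  m_5 = 13*1 - 4 = 9, d_5 = (159 - 9^2)/13 = 78/13 = 6, a_5 = floor((12 + 9)/6) = 3.
  m_6 = 6*3 - 9 = 9, d_6 = (159 - 9^2)/6 = 78/6 = 13, a_6 = floor((12 + 9)/13) = 1.
  m_7 = 13*1 - 9 = 4, d_7 = (159 - 4^2)/13 = 143/13 = 11, a_7 = floor((12 + 4)/11) = 1.
  m_8 = 11*1 - 4 = 7, d_8 = (159 - 7^2)/11 = 110/11 = 10, a_8 = floor((12 + 7)/10) = 1.
  m_9 = 10*1 - 7 = 3, d_9 = (159 - 3^2)/10 = 150/10 = 15, a_9 = floor((12 + 3)/15) = 1.
  m_10 = 15*1 - 3 = 12, d_10 = (159 - 12^2)/15 = 15/15 = 1, a_10 = floor((12 + 12)/1) = 24.
  m_11 = 1*24 - 12 = 12, d_11 = (159 - 12^2)/1 = 15/1 = 15: (m_11, d_11) = (m_1, d_1) = (12, 15), so from here the quotients repeat a_1, ..., a_10; the period length is 10.
So sqrt(159) = [12; (1, 1, 1, 1, 3, 1, 1, 1, 1, 24)] with period length k = 10.
k is even, so the fundamental solution of x^2 - 159y^2 = 1 is (p_{k-1}, q_{k-1}) = (p_9, q_9); compute convergents through index 9.
Convergents (p_i = a_i*p_{i-1} + p_{i-2}, q_i = a_i*q_{i-1} + q_{i-2} with p_{-2}=0, p_{-1}=1, q_{-2}=1, q_{-1}=0):
  i=0: a_0=12, p_0 = 12*1 + 0 = 12, q_0 = 12*0 + 1 = 1.
  i=1: a_1=1, p_1 = 1*12 + 1 = 13, q_1 = 1*1 + 0 = 1.
  i=2: a_2=1, p_2 = 1*13 + 12 = 25, q_2 = 1*1 + 1 = 2.
  i=3: a_3=1, p_3 = 1*25 + 13 = 38, q_3 = 1*2 + 1 = 3.
  i=4: a_4=1, p_4 = 1*38 + 25 = 63, q_4 = 1*3 + 2 = 5.
  i=5: a_5=3, p_5 = 3*63 + 38 = 227, q_5 = 3*5 + 3 = 18.
  i=6: a_6=1, p_6 = 1*227 + 63 = 290, q_6 = 1*18 + 5 = 23.
  i=7: a_7=1, p_7 = 1*290 + 227 = 517, q_7 = 1*23 + 18 = 41.
  i=8: a_8=1, p_8 = 1*517 + 290 = 807, q_8 = 1*41 + 23 = 64.
  i=9: a_9=1, p_9 = 1*807 + 517 = 1324, q_9 = 1*64 + 41 = 105.
Check: 1324^2 - 159*105^2 = 1752976 - 1752975 = 1, so (x, y) = (1324, 105) solves the equation, and by the theorem it is the least positive solution.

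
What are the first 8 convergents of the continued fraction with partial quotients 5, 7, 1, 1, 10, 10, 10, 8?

5/1, 36/7, 41/8, 77/15, 811/158, 8187/1595, 82681/16108, 669635/130459

Using the convergent recurrence p_i = a_i*p_{i-1} + p_{i-2}, q_i = a_i*q_{i-1} + q_{i-2} with p_{-2}=0, p_{-1}=1, q_{-2}=1, q_{-1}=0:
  i=0: a_0=5, p_0 = 5*1 + 0 = 5, q_0 = 5*0 + 1 = 1.
  i=1: a_1=7, p_1 = 7*5 + 1 = 36, q_1 = 7*1 + 0 = 7.
  i=2: a_2=1, p_2 = 1*36 + 5 = 41, q_2 = 1*7 + 1 = 8.
  i=3: a_3=1, p_3 = 1*41 + 36 = 77, q_3 = 1*8 + 7 = 15.
  i=4: a_4=10, p_4 = 10*77 + 41 = 811, q_4 = 10*15 + 8 = 158.
  i=5: a_5=10, p_5 = 10*811 + 77 = 8187, q_5 = 10*158 + 15 = 1595.
  i=6: a_6=10, p_6 = 10*8187 + 811 = 82681, q_6 = 10*1595 + 158 = 16108.
  i=7: a_7=8, p_7 = 8*82681 + 8187 = 669635, q_7 = 8*16108 + 1595 = 130459.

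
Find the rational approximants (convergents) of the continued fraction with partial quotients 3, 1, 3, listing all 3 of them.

3/1, 4/1, 15/4

Using the convergent recurrence p_i = a_i*p_{i-1} + p_{i-2}, q_i = a_i*q_{i-1} + q_{i-2} with p_{-2}=0, p_{-1}=1, q_{-2}=1, q_{-1}=0:
  i=0: a_0=3, p_0 = 3*1 + 0 = 3, q_0 = 3*0 + 1 = 1.
  i=1: a_1=1, p_1 = 1*3 + 1 = 4, q_1 = 1*1 + 0 = 1.
  i=2: a_2=3, p_2 = 3*4 + 3 = 15, q_2 = 3*1 + 1 = 4.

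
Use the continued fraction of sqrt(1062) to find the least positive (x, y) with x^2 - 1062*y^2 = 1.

(x, y) = (306917, 9418)

First expand sqrt(1062) as a continued fraction. With x_i = (sqrt(1062) + m_i)/d_i and (m_0, d_0) = (0, 1): a_0 = floor(sqrt(1062)) = 32, since 32^2 = 1024 <= 1062 < 1089 = 33^2.
Iterate m_{i+1} = d_i*a_i - m_i, d_{i+1} = (1062 - m_{i+1}^2)/d_i, a_{i+1} = floor((a_0 + m_{i+1})/d_{i+1}):
  m_1 = 1*32 - 0 = 32, d_1 = (1062 - 32^2)/1 = 38/1 = 38, a_1 = floor((32 + 32)/38) = 1.
  m_2 = 38*1 - 32 = 6, d_2 = (1062 - 6^2)/38 = 1026/38 = 27, a_2 = floor((32 + 6)/27) = 1.
  m_3 = 27*1 - 6 = 21, d_3 = (1062 - 21^2)/27 = 621/27 = 23, a_3 = floor((32 + 21)/23) = 2.
  m_4 = 23*2 - 21 = 25, d_4 = (1062 - 25^2)/23 = 437/23 = 19, a_4 = floor((32 + 25)/19) = 3.
  m_5 = 19*3 - 25 = 32, d_5 = (1062 - 32^2)/19 = 38/19 = 2, a_5 = floor((32 + 32)/2) = 32.
  m_6 = 2*32 - 32 = 32, d_6 = (1062 - 32^2)/2 = 38/2 = 19, a_6 = floor((32 + 32)/19) = 3.
  m_7 = 19*3 - 32 = 25, d_7 = (1062 - 25^2)/19 = 437/19 = 23, a_7 = floor((32 + 25)/23) = 2.
  m_8 = 23*2 - 25 = 21, d_8 = (1062 - 21^2)/23 = 621/23 = 27, a_8 = floor((32 + 21)/27) = 1.
  m_9 = 27*1 - 21 = 6, d_9 = (1062 - 6^2)/27 = 1026/27 = 38, a_9 = floor((32 + 6)/38) = 1.
  m_10 = 38*1 - 6 = 32, d_10 = (1062 - 32^2)/38 = 38/38 = 1, a_10 = floor((32 + 32)/1) = 64.
  m_11 = 1*64 - 32 = 32, d_11 = (1062 - 32^2)/1 = 38/1 = 38: (m_11, d_11) = (m_1, d_1) = (32, 38), so from here the quotients repeat a_1, ..., a_10; the period length is 10.
So sqrt(1062) = [32; (1, 1, 2, 3, 32, 3, 2, 1, 1, 64)] with period length k = 10.
k is even, so the fundamental solution of x^2 - 1062y^2 = 1 is (p_{k-1}, q_{k-1}) = (p_9, q_9); compute convergents through index 9.
Convergents (p_i = a_i*p_{i-1} + p_{i-2}, q_i = a_i*q_{i-1} + q_{i-2} with p_{-2}=0, p_{-1}=1, q_{-2}=1, q_{-1}=0):
  i=0: a_0=32, p_0 = 32*1 + 0 = 32, q_0 = 32*0 + 1 = 1.
  i=1: a_1=1, p_1 = 1*32 + 1 = 33, q_1 = 1*1 + 0 = 1.
  i=2: a_2=1, p_2 = 1*33 + 32 = 65, q_2 = 1*1 + 1 = 2.
  i=3: a_3=2, p_3 = 2*65 + 33 = 163, q_3 = 2*2 + 1 = 5.
  i=4: a_4=3, p_4 = 3*163 + 65 = 554, q_4 = 3*5 + 2 = 17.
  i=5: a_5=32, p_5 = 32*554 + 163 = 17891, q_5 = 32*17 + 5 = 549.
  i=6: a_6=3, p_6 = 3*17891 + 554 = 54227, q_6 = 3*549 + 17 = 1664.
  i=7: a_7=2, p_7 = 2*54227 + 17891 = 126345, q_7 = 2*1664 + 549 = 3877.
  i=8: a_8=1, p_8 = 1*126345 + 54227 = 180572, q_8 = 1*3877 + 1664 = 5541.
  i=9: a_9=1, p_9 = 1*180572 + 126345 = 306917, q_9 = 1*5541 + 3877 = 9418.
Check: 306917^2 - 1062*9418^2 = 94198044889 - 94198044888 = 1, so (x, y) = (306917, 9418) solves the equation, and by the theorem it is the least positive solution.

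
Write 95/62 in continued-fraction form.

[1; 1, 1, 7, 4]

Run the Euclidean algorithm on 95 and 62; the successive quotients are the partial quotients a_0, a_1, ... (each step inverts the fractional part left over by the previous one):
  95 = 1*62 + 33, so a_0 = 1.
  62 = 1*33 + 29, so a_1 = 1.
  33 = 1*29 + 4, so a_2 = 1.
  29 = 7*4 + 1, so a_3 = 7.
  4 = 4*1 + 0, so a_4 = 4.
The remainder reaches 0 after 5 divisions, so the expansion has 5 partial quotients, read off in order.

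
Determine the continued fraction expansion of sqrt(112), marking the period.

Write x_i = (sqrt(112) + m_i)/d_i with (m_0, d_0) = (0, 1). a_0 = floor(sqrt(112)) = 10, since 10^2 = 100 <= 112 < 121 = 11^2.
Iterate m_{i+1} = d_i*a_i - m_i, d_{i+1} = (112 - m_{i+1}^2)/d_i, a_{i+1} = floor((a_0 + m_{i+1})/d_{i+1}):
  m_1 = 1*10 - 0 = 10, d_1 = (112 - 10^2)/1 = 12/1 = 12, a_1 = floor((10 + 10)/12) = 1.
  m_2 = 12*1 - 10 = 2, d_2 = (112 - 2^2)/12 = 108/12 = 9, a_2 = floor((10 + 2)/9) = 1.
  m_3 = 9*1 - 2 = 7, d_3 = (112 - 7^2)/9 = 63/9 = 7, a_3 = floor((10 + 7)/7) = 2.
  m_4 = 7*2 - 7 = 7, d_4 = (112 - 7^2)/7 = 63/7 = 9, a_4 = floor((10 + 7)/9) = 1.
  m_5 = 9*1 - 7 = 2, d_5 = (112 - 2^2)/9 = 108/9 = 12, a_5 = floor((10 + 2)/12) = 1.
  m_6 = 12*1 - 2 = 10, d_6 = (112 - 10^2)/12 = 12/12 = 1, a_6 = floor((10 + 10)/1) = 20.
  m_7 = 1*20 - 10 = 10, d_7 = (112 - 10^2)/1 = 12/1 = 12: (m_7, d_7) = (m_1, d_1) = (10, 12), so from here the quotients repeat a_1, ..., a_6; the period length is 6.
Hence the expansion of sqrt(112) is a_0 = 10 followed by the repeating block 1, 1, 2, 1, 1, 20 (period 6).

[10; (1, 1, 2, 1, 1, 20)]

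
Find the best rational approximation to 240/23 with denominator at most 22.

167/16

Expand x = 240/23 as a continued fraction with the Euclidean algorithm:
  240 = 10*23 + 10, so a_0 = 10.
  23 = 2*10 + 3, so a_1 = 2.
  10 = 3*3 + 1, so a_2 = 3.
  3 = 3*1 + 0, so a_3 = 3.
so x = [10; 2, 3, 3].
Convergents (p_i = a_i*p_{i-1} + p_{i-2}, q_i = a_i*q_{i-1} + q_{i-2} with p_{-2}=0, p_{-1}=1, q_{-2}=1, q_{-1}=0), until the denominator exceeds 22:
  i=0: a_0=10, p_0 = 10*1 + 0 = 10, q_0 = 10*0 + 1 = 1.
  i=1: a_1=2, p_1 = 2*10 + 1 = 21, q_1 = 2*1 + 0 = 2.
  i=2: a_2=3, p_2 = 3*21 + 10 = 73, q_2 = 3*2 + 1 = 7.
  i=3: a_3=3, p_3 = 3*73 + 21 = 240, q_3 = 3*7 + 2 = 23.
q_3 = 23 > 22, so the last convergent with denominator <= 22 is p_2/q_2 = 73/7.
The closest fraction with denominator <= 22 is either p_2/q_2 or the intermediate fraction (k*p_2 + p_1)/(k*q_2 + q_1) with the largest k >= 1 whose denominator stays <= 22; these approach x as k grows, and every other convergent or intermediate fraction in range is farther away.
Largest k: floor((22 - q_1)/q_2) = floor((22 - 2)/7) = 2.
That gives (2*73 + 21)/(2*7 + 2) = 167/16.
Compare the errors: |x - 73/7| = |240*7 - 73*23|/(23*7) = 1/161, and |x - 167/16| = |240*16 - 167*23|/(23*16) = 1/368.
Cross-multiplying, 1*161 = 161 < 368 = 1*368, so 1/368 is smaller: the intermediate fraction 167/16 is closer to x than 73/7.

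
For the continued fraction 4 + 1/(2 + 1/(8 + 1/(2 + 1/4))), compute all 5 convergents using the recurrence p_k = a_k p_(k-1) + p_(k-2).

Using the convergent recurrence p_i = a_i*p_{i-1} + p_{i-2}, q_i = a_i*q_{i-1} + q_{i-2} with p_{-2}=0, p_{-1}=1, q_{-2}=1, q_{-1}=0:
  i=0: a_0=4, p_0 = 4*1 + 0 = 4, q_0 = 4*0 + 1 = 1.
  i=1: a_1=2, p_1 = 2*4 + 1 = 9, q_1 = 2*1 + 0 = 2.
  i=2: a_2=8, p_2 = 8*9 + 4 = 76, q_2 = 8*2 + 1 = 17.
  i=3: a_3=2, p_3 = 2*76 + 9 = 161, q_3 = 2*17 + 2 = 36.
  i=4: a_4=4, p_4 = 4*161 + 76 = 720, q_4 = 4*36 + 17 = 161.

4/1, 9/2, 76/17, 161/36, 720/161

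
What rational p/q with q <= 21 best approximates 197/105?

Expand x = 197/105 as a continued fraction with the Euclidean algorithm:
  197 = 1*105 + 92, so a_0 = 1.
  105 = 1*92 + 13, so a_1 = 1.
  92 = 7*13 + 1, so a_2 = 7.
  13 = 13*1 + 0, so a_3 = 13.
so x = [1; 1, 7, 13].
Convergents (p_i = a_i*p_{i-1} + p_{i-2}, q_i = a_i*q_{i-1} + q_{i-2} with p_{-2}=0, p_{-1}=1, q_{-2}=1, q_{-1}=0), until the denominator exceeds 21:
  i=0: a_0=1, p_0 = 1*1 + 0 = 1, q_0 = 1*0 + 1 = 1.
  i=1: a_1=1, p_1 = 1*1 + 1 = 2, q_1 = 1*1 + 0 = 1.
  i=2: a_2=7, p_2 = 7*2 + 1 = 15, q_2 = 7*1 + 1 = 8.
  i=3: a_3=13, p_3 = 13*15 + 2 = 197, q_3 = 13*8 + 1 = 105.
q_3 = 105 > 21, so the last convergent with denominator <= 21 is p_2/q_2 = 15/8.
The closest fraction with denominator <= 21 is either p_2/q_2 or the intermediate fraction (k*p_2 + p_1)/(k*q_2 + q_1) with the largest k >= 1 whose denominator stays <= 21; these approach x as k grows, and every other convergent or intermediate fraction in range is farther away.
Largest k: floor((21 - q_1)/q_2) = floor((21 - 1)/8) = 2.
That gives (2*15 + 2)/(2*8 + 1) = 32/17.
Compare the errors: |x - 15/8| = |197*8 - 15*105|/(105*8) = 1/840, and |x - 32/17| = |197*17 - 32*105|/(105*17) = 11/1785.
Cross-multiplying, 1*1785 = 1785 < 9240 = 11*840, so 1/840 is smaller: the convergent 15/8 is closer to x than 32/17.

15/8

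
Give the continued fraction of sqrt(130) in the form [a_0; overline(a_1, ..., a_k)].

Write x_i = (sqrt(130) + m_i)/d_i with (m_0, d_0) = (0, 1). a_0 = floor(sqrt(130)) = 11, since 11^2 = 121 <= 130 < 144 = 12^2.
Iterate m_{i+1} = d_i*a_i - m_i, d_{i+1} = (130 - m_{i+1}^2)/d_i, a_{i+1} = floor((a_0 + m_{i+1})/d_{i+1}):
  m_1 = 1*11 - 0 = 11, d_1 = (130 - 11^2)/1 = 9/1 = 9, a_1 = floor((11 + 11)/9) = 2.
  m_2 = 9*2 - 11 = 7, d_2 = (130 - 7^2)/9 = 81/9 = 9, a_2 = floor((11 + 7)/9) = 2.
  m_3 = 9*2 - 7 = 11, d_3 = (130 - 11^2)/9 = 9/9 = 1, a_3 = floor((11 + 11)/1) = 22.
  m_4 = 1*22 - 11 = 11, d_4 = (130 - 11^2)/1 = 9/1 = 9: (m_4, d_4) = (m_1, d_1) = (11, 9), so from here the quotients repeat a_1, ..., a_3; the period length is 3.
Hence the expansion of sqrt(130) is a_0 = 11 followed by the repeating block 2, 2, 22 (period 3).

[11; overline(2, 2, 22)]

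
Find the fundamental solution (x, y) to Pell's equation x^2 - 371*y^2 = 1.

First expand sqrt(371) as a continued fraction. With x_i = (sqrt(371) + m_i)/d_i and (m_0, d_0) = (0, 1): a_0 = floor(sqrt(371)) = 19, since 19^2 = 361 <= 371 < 400 = 20^2.
Iterate m_{i+1} = d_i*a_i - m_i, d_{i+1} = (371 - m_{i+1}^2)/d_i, a_{i+1} = floor((a_0 + m_{i+1})/d_{i+1}):
  m_1 = 1*19 - 0 = 19, d_1 = (371 - 19^2)/1 = 10/1 = 10, a_1 = floor((19 + 19)/10) = 3.
  m_2 = 10*3 - 19 = 11, d_2 = (371 - 11^2)/10 = 250/10 = 25, a_2 = floor((19 + 11)/25) = 1.
  m_3 = 25*1 - 11 = 14, d_3 = (371 - 14^2)/25 = 175/25 = 7, a_3 = floor((19 + 14)/7) = 4.
  m_4 = 7*4 - 14 = 14, d_4 = (371 - 14^2)/7 = 175/7 = 25, a_4 = floor((19 + 14)/25) = 1.
  m_5 = 25*1 - 14 = 11, d_5 = (371 - 11^2)/25 = 250/25 = 10, a_5 = floor((19 + 11)/10) = 3.
  m_6 = 10*3 - 11 = 19, d_6 = (371 - 19^2)/10 = 10/10 = 1, a_6 = floor((19 + 19)/1) = 38.
  m_7 = 1*38 - 19 = 19, d_7 = (371 - 19^2)/1 = 10/1 = 10: (m_7, d_7) = (m_1, d_1) = (19, 10), so from here the quotients repeat a_1, ..., a_6; the period length is 6.
So sqrt(371) = [19; (3, 1, 4, 1, 3, 38)] with period length k = 6.
k is even, so the fundamental solution of x^2 - 371y^2 = 1 is (p_{k-1}, q_{k-1}) = (p_5, q_5); compute convergents through index 5.
Convergents (p_i = a_i*p_{i-1} + p_{i-2}, q_i = a_i*q_{i-1} + q_{i-2} with p_{-2}=0, p_{-1}=1, q_{-2}=1, q_{-1}=0):
  i=0: a_0=19, p_0 = 19*1 + 0 = 19, q_0 = 19*0 + 1 = 1.
  i=1: a_1=3, p_1 = 3*19 + 1 = 58, q_1 = 3*1 + 0 = 3.
  i=2: a_2=1, p_2 = 1*58 + 19 = 77, q_2 = 1*3 + 1 = 4.
  i=3: a_3=4, p_3 = 4*77 + 58 = 366, q_3 = 4*4 + 3 = 19.
  i=4: a_4=1, p_4 = 1*366 + 77 = 443, q_4 = 1*19 + 4 = 23.
  i=5: a_5=3, p_5 = 3*443 + 366 = 1695, q_5 = 3*23 + 19 = 88.
Check: 1695^2 - 371*88^2 = 2873025 - 2873024 = 1, so (x, y) = (1695, 88) solves the equation, and by the theorem it is the least positive solution.

(x, y) = (1695, 88)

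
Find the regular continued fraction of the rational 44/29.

Run the Euclidean algorithm on 44 and 29; the successive quotients are the partial quotients a_0, a_1, ... (each step inverts the fractional part left over by the previous one):
  44 = 1*29 + 15, so a_0 = 1.
  29 = 1*15 + 14, so a_1 = 1.
  15 = 1*14 + 1, so a_2 = 1.
  14 = 14*1 + 0, so a_3 = 14.
The remainder reaches 0 after 4 divisions, so the expansion has 4 partial quotients, read off in order.

[1; 1, 1, 14]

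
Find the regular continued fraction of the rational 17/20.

Run the Euclidean algorithm on 17 and 20; the successive quotients are the partial quotients a_0, a_1, ... (each step inverts the fractional part left over by the previous one):
  17 = 0*20 + 17, so a_0 = 0.
  20 = 1*17 + 3, so a_1 = 1.
  17 = 5*3 + 2, so a_2 = 5.
  3 = 1*2 + 1, so a_3 = 1.
  2 = 2*1 + 0, so a_4 = 2.
The remainder reaches 0 after 5 divisions, so the expansion has 5 partial quotients, read off in order.

[0; 1, 5, 1, 2]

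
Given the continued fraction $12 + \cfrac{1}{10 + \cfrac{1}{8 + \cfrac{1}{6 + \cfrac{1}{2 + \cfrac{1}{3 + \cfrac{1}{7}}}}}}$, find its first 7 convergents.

12/1, 121/10, 980/81, 6001/496, 12982/1073, 44947/3715, 327611/27078

Using the convergent recurrence p_i = a_i*p_{i-1} + p_{i-2}, q_i = a_i*q_{i-1} + q_{i-2} with p_{-2}=0, p_{-1}=1, q_{-2}=1, q_{-1}=0:
  i=0: a_0=12, p_0 = 12*1 + 0 = 12, q_0 = 12*0 + 1 = 1.
  i=1: a_1=10, p_1 = 10*12 + 1 = 121, q_1 = 10*1 + 0 = 10.
  i=2: a_2=8, p_2 = 8*121 + 12 = 980, q_2 = 8*10 + 1 = 81.
  i=3: a_3=6, p_3 = 6*980 + 121 = 6001, q_3 = 6*81 + 10 = 496.
  i=4: a_4=2, p_4 = 2*6001 + 980 = 12982, q_4 = 2*496 + 81 = 1073.
  i=5: a_5=3, p_5 = 3*12982 + 6001 = 44947, q_5 = 3*1073 + 496 = 3715.
  i=6: a_6=7, p_6 = 7*44947 + 12982 = 327611, q_6 = 7*3715 + 1073 = 27078.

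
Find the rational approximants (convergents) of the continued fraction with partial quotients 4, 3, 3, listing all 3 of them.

Using the convergent recurrence p_i = a_i*p_{i-1} + p_{i-2}, q_i = a_i*q_{i-1} + q_{i-2} with p_{-2}=0, p_{-1}=1, q_{-2}=1, q_{-1}=0:
  i=0: a_0=4, p_0 = 4*1 + 0 = 4, q_0 = 4*0 + 1 = 1.
  i=1: a_1=3, p_1 = 3*4 + 1 = 13, q_1 = 3*1 + 0 = 3.
  i=2: a_2=3, p_2 = 3*13 + 4 = 43, q_2 = 3*3 + 1 = 10.

4/1, 13/3, 43/10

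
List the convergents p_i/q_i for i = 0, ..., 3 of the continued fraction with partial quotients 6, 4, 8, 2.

Using the convergent recurrence p_i = a_i*p_{i-1} + p_{i-2}, q_i = a_i*q_{i-1} + q_{i-2} with p_{-2}=0, p_{-1}=1, q_{-2}=1, q_{-1}=0:
  i=0: a_0=6, p_0 = 6*1 + 0 = 6, q_0 = 6*0 + 1 = 1.
  i=1: a_1=4, p_1 = 4*6 + 1 = 25, q_1 = 4*1 + 0 = 4.
  i=2: a_2=8, p_2 = 8*25 + 6 = 206, q_2 = 8*4 + 1 = 33.
  i=3: a_3=2, p_3 = 2*206 + 25 = 437, q_3 = 2*33 + 4 = 70.

6/1, 25/4, 206/33, 437/70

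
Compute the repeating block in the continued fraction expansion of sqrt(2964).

Write x_i = (sqrt(2964) + m_i)/d_i with (m_0, d_0) = (0, 1). a_0 = floor(sqrt(2964)) = 54, since 54^2 = 2916 <= 2964 < 3025 = 55^2.
Iterate m_{i+1} = d_i*a_i - m_i, d_{i+1} = (2964 - m_{i+1}^2)/d_i, a_{i+1} = floor((a_0 + m_{i+1})/d_{i+1}):
  m_1 = 1*54 - 0 = 54, d_1 = (2964 - 54^2)/1 = 48/1 = 48, a_1 = floor((54 + 54)/48) = 2.
  m_2 = 48*2 - 54 = 42, d_2 = (2964 - 42^2)/48 = 1200/48 = 25, a_2 = floor((54 + 42)/25) = 3.
  m_3 = 25*3 - 42 = 33, d_3 = (2964 - 33^2)/25 = 1875/25 = 75, a_3 = floor((54 + 33)/75) = 1.
  m_4 = 75*1 - 33 = 42, d_4 = (2964 - 42^2)/75 = 1200/75 = 16, a_4 = floor((54 + 42)/16) = 6.
  m_5 = 16*6 - 42 = 54, d_5 = (2964 - 54^2)/16 = 48/16 = 3, a_5 = floor((54 + 54)/3) = 36.
  m_6 = 3*36 - 54 = 54, d_6 = (2964 - 54^2)/3 = 48/3 = 16, a_6 = floor((54 + 54)/16) = 6.
  m_7 = 16*6 - 54 = 42, d_7 = (2964 - 42^2)/16 = 1200/16 = 75, a_7 = floor((54 + 42)/75) = 1.
  m_8 = 75*1 - 42 = 33, d_8 = (2964 - 33^2)/75 = 1875/75 = 25, a_8 = floor((54 + 33)/25) = 3.
  m_9 = 25*3 - 33 = 42, d_9 = (2964 - 42^2)/25 = 1200/25 = 48, a_9 = floor((54 + 42)/48) = 2.
  m_10 = 48*2 - 42 = 54, d_10 = (2964 - 54^2)/48 = 48/48 = 1, a_10 = floor((54 + 54)/1) = 108.
  m_11 = 1*108 - 54 = 54, d_11 = (2964 - 54^2)/1 = 48/1 = 48: (m_11, d_11) = (m_1, d_1) = (54, 48), so from here the quotients repeat a_1, ..., a_10; the period length is 10.
Hence the expansion of sqrt(2964) is a_0 = 54 followed by the repeating block 2, 3, 1, 6, 36, 6, 1, 3, 2, 108 (period 10).

[54; (2, 3, 1, 6, 36, 6, 1, 3, 2, 108)]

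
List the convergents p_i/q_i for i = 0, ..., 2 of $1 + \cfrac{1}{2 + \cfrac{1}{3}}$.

Using the convergent recurrence p_i = a_i*p_{i-1} + p_{i-2}, q_i = a_i*q_{i-1} + q_{i-2} with p_{-2}=0, p_{-1}=1, q_{-2}=1, q_{-1}=0:
  i=0: a_0=1, p_0 = 1*1 + 0 = 1, q_0 = 1*0 + 1 = 1.
  i=1: a_1=2, p_1 = 2*1 + 1 = 3, q_1 = 2*1 + 0 = 2.
  i=2: a_2=3, p_2 = 3*3 + 1 = 10, q_2 = 3*2 + 1 = 7.

1/1, 3/2, 10/7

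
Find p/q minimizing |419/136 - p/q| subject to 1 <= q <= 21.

Expand x = 419/136 as a continued fraction with the Euclidean algorithm:
  419 = 3*136 + 11, so a_0 = 3.
  136 = 12*11 + 4, so a_1 = 12.
  11 = 2*4 + 3, so a_2 = 2.
  4 = 1*3 + 1, so a_3 = 1.
  3 = 3*1 + 0, so a_4 = 3.
so x = [3; 12, 2, 1, 3].
Convergents (p_i = a_i*p_{i-1} + p_{i-2}, q_i = a_i*q_{i-1} + q_{i-2} with p_{-2}=0, p_{-1}=1, q_{-2}=1, q_{-1}=0), until the denominator exceeds 21:
  i=0: a_0=3, p_0 = 3*1 + 0 = 3, q_0 = 3*0 + 1 = 1.
  i=1: a_1=12, p_1 = 12*3 + 1 = 37, q_1 = 12*1 + 0 = 12.
  i=2: a_2=2, p_2 = 2*37 + 3 = 77, q_2 = 2*12 + 1 = 25.
q_2 = 25 > 21, so the last convergent with denominator <= 21 is p_1/q_1 = 37/12.
The closest fraction with denominator <= 21 is either p_1/q_1 or the intermediate fraction (k*p_1 + p_0)/(k*q_1 + q_0) with the largest k >= 1 whose denominator stays <= 21; these approach x as k grows, and every other convergent or intermediate fraction in range is farther away.
Largest k: floor((21 - q_0)/q_1) = floor((21 - 1)/12) = 1.
That gives (1*37 + 3)/(1*12 + 1) = 40/13.
Compare the errors: |x - 37/12| = |419*12 - 37*136|/(136*12) = 4/1632, and |x - 40/13| = |419*13 - 40*136|/(136*13) = 7/1768.
Cross-multiplying, 4*1768 = 7072 < 11424 = 7*1632, so 4/1632 is smaller: the convergent 37/12 is closer to x than 40/13.

37/12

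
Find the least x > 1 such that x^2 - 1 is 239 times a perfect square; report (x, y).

(x, y) = (6195120, 400729)

First expand sqrt(239) as a continued fraction. With x_i = (sqrt(239) + m_i)/d_i and (m_0, d_0) = (0, 1): a_0 = floor(sqrt(239)) = 15, since 15^2 = 225 <= 239 < 256 = 16^2.
Iterate m_{i+1} = d_i*a_i - m_i, d_{i+1} = (239 - m_{i+1}^2)/d_i, a_{i+1} = floor((a_0 + m_{i+1})/d_{i+1}):
  m_1 = 1*15 - 0 = 15, d_1 = (239 - 15^2)/1 = 14/1 = 14, a_1 = floor((15 + 15)/14) = 2.
  m_2 = 14*2 - 15 = 13, d_2 = (239 - 13^2)/14 = 70/14 = 5, a_2 = floor((15 + 13)/5) = 5.
  m_3 = 5*5 - 13 = 12, d_3 = (239 - 12^2)/5 = 95/5 = 19, a_3 = floor((15 + 12)/19) = 1.
  m_4 = 19*1 - 12 = 7, d_4 = (239 - 7^2)/19 = 190/19 = 10, a_4 = floor((15 + 7)/10) = 2.
  m_5 = 10*2 - 7 = 13, d_5 = (239 - 13^2)/10 = 70/10 = 7, a_5 = floor((15 + 13)/7) = 4.
  m_6 = 7*4 - 13 = 15, d_6 = (239 - 15^2)/7 = 14/7 = 2, a_6 = floor((15 + 15)/2) = 15.
  m_7 = 2*15 - 15 = 15, d_7 = (239 - 15^2)/2 = 14/2 = 7, a_7 = floor((15 + 15)/7) = 4.
  m_8 = 7*4 - 15 = 13, d_8 = (239 - 13^2)/7 = 70/7 = 10, a_8 = floor((15 + 13)/10) = 2.
  m_9 = 10*2 - 13 = 7, d_9 = (239 - 7^2)/10 = 190/10 = 19, a_9 = floor((15 + 7)/19) = 1.
  m_10 = 19*1 - 7 = 12, d_10 = (239 - 12^2)/19 = 95/19 = 5, a_10 = floor((15 + 12)/5) = 5.
  m_11 = 5*5 - 12 = 13, d_11 = (239 - 13^2)/5 = 70/5 = 14, a_11 = floor((15 + 13)/14) = 2.
  m_12 = 14*2 - 13 = 15, d_12 = (239 - 15^2)/14 = 14/14 = 1, a_12 = floor((15 + 15)/1) = 30.
  m_13 = 1*30 - 15 = 15, d_13 = (239 - 15^2)/1 = 14/1 = 14: (m_13, d_13) = (m_1, d_1) = (15, 14), so from here the quotients repeat a_1, ..., a_12; the period length is 12.
So sqrt(239) = [15; (2, 5, 1, 2, 4, 15, 4, 2, 1, 5, 2, 30)] with period length k = 12.
k is even, so the fundamental solution of x^2 - 239y^2 = 1 is (p_{k-1}, q_{k-1}) = (p_11, q_11); compute convergents through index 11.
Convergents (p_i = a_i*p_{i-1} + p_{i-2}, q_i = a_i*q_{i-1} + q_{i-2} with p_{-2}=0, p_{-1}=1, q_{-2}=1, q_{-1}=0):
  i=0: a_0=15, p_0 = 15*1 + 0 = 15, q_0 = 15*0 + 1 = 1.
  i=1: a_1=2, p_1 = 2*15 + 1 = 31, q_1 = 2*1 + 0 = 2.
  i=2: a_2=5, p_2 = 5*31 + 15 = 170, q_2 = 5*2 + 1 = 11.
  i=3: a_3=1, p_3 = 1*170 + 31 = 201, q_3 = 1*11 + 2 = 13.
  i=4: a_4=2, p_4 = 2*201 + 170 = 572, q_4 = 2*13 + 11 = 37.
  i=5: a_5=4, p_5 = 4*572 + 201 = 2489, q_5 = 4*37 + 13 = 161.
  i=6: a_6=15, p_6 = 15*2489 + 572 = 37907, q_6 = 15*161 + 37 = 2452.
  i=7: a_7=4, p_7 = 4*37907 + 2489 = 154117, q_7 = 4*2452 + 161 = 9969.
  i=8: a_8=2, p_8 = 2*154117 + 37907 = 346141, q_8 = 2*9969 + 2452 = 22390.
  i=9: a_9=1, p_9 = 1*346141 + 154117 = 500258, q_9 = 1*22390 + 9969 = 32359.
  i=10: a_10=5, p_10 = 5*500258 + 346141 = 2847431, q_10 = 5*32359 + 22390 = 184185.
  i=11: a_11=2, p_11 = 2*2847431 + 500258 = 6195120, q_11 = 2*184185 + 32359 = 400729.
Check: 6195120^2 - 239*400729^2 = 38379511814400 - 38379511814399 = 1, so (x, y) = (6195120, 400729) solves the equation, and by the theorem it is the least positive solution.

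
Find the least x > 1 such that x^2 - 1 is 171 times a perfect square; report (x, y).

First expand sqrt(171) as a continued fraction. With x_i = (sqrt(171) + m_i)/d_i and (m_0, d_0) = (0, 1): a_0 = floor(sqrt(171)) = 13, since 13^2 = 169 <= 171 < 196 = 14^2.
Iterate m_{i+1} = d_i*a_i - m_i, d_{i+1} = (171 - m_{i+1}^2)/d_i, a_{i+1} = floor((a_0 + m_{i+1})/d_{i+1}):
  m_1 = 1*13 - 0 = 13, d_1 = (171 - 13^2)/1 = 2/1 = 2, a_1 = floor((13 + 13)/2) = 13.
  m_2 = 2*13 - 13 = 13, d_2 = (171 - 13^2)/2 = 2/2 = 1, a_2 = floor((13 + 13)/1) = 26.
  m_3 = 1*26 - 13 = 13, d_3 = (171 - 13^2)/1 = 2/1 = 2: (m_3, d_3) = (m_1, d_1) = (13, 2), so from here the quotients repeat a_1, a_2; the period length is 2.
So sqrt(171) = [13; (13, 26)] with period length k = 2.
k is even, so the fundamental solution of x^2 - 171y^2 = 1 is (p_{k-1}, q_{k-1}) = (p_1, q_1); compute convergents through index 1.
Convergents (p_i = a_i*p_{i-1} + p_{i-2}, q_i = a_i*q_{i-1} + q_{i-2} with p_{-2}=0, p_{-1}=1, q_{-2}=1, q_{-1}=0):
  i=0: a_0=13, p_0 = 13*1 + 0 = 13, q_0 = 13*0 + 1 = 1.
  i=1: a_1=13, p_1 = 13*13 + 1 = 170, q_1 = 13*1 + 0 = 13.
Check: 170^2 - 171*13^2 = 28900 - 28899 = 1, so (x, y) = (170, 13) solves the equation, and by the theorem it is the least positive solution.

(x, y) = (170, 13)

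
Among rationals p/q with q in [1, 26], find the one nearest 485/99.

Expand x = 485/99 as a continued fraction with the Euclidean algorithm:
  485 = 4*99 + 89, so a_0 = 4.
  99 = 1*89 + 10, so a_1 = 1.
  89 = 8*10 + 9, so a_2 = 8.
  10 = 1*9 + 1, so a_3 = 1.
  9 = 9*1 + 0, so a_4 = 9.
so x = [4; 1, 8, 1, 9].
Convergents (p_i = a_i*p_{i-1} + p_{i-2}, q_i = a_i*q_{i-1} + q_{i-2} with p_{-2}=0, p_{-1}=1, q_{-2}=1, q_{-1}=0), until the denominator exceeds 26:
  i=0: a_0=4, p_0 = 4*1 + 0 = 4, q_0 = 4*0 + 1 = 1.
  i=1: a_1=1, p_1 = 1*4 + 1 = 5, q_1 = 1*1 + 0 = 1.
  i=2: a_2=8, p_2 = 8*5 + 4 = 44, q_2 = 8*1 + 1 = 9.
  i=3: a_3=1, p_3 = 1*44 + 5 = 49, q_3 = 1*9 + 1 = 10.
  i=4: a_4=9, p_4 = 9*49 + 44 = 485, q_4 = 9*10 + 9 = 99.
q_4 = 99 > 26, so the last convergent with denominator <= 26 is p_3/q_3 = 49/10.
The closest fraction with denominator <= 26 is either p_3/q_3 or the intermediate fraction (k*p_3 + p_2)/(k*q_3 + q_2) with the largest k >= 1 whose denominator stays <= 26; these approach x as k grows, and every other convergent or intermediate fraction in range is farther away.
Largest k: floor((26 - q_2)/q_3) = floor((26 - 9)/10) = 1.
That gives (1*49 + 44)/(1*10 + 9) = 93/19.
Compare the errors: |x - 49/10| = |485*10 - 49*99|/(99*10) = 1/990, and |x - 93/19| = |485*19 - 93*99|/(99*19) = 8/1881.
Cross-multiplying, 1*1881 = 1881 < 7920 = 8*990, so 1/990 is smaller: the convergent 49/10 is closer to x than 93/19.

49/10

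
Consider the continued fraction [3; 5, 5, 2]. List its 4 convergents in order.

Using the convergent recurrence p_i = a_i*p_{i-1} + p_{i-2}, q_i = a_i*q_{i-1} + q_{i-2} with p_{-2}=0, p_{-1}=1, q_{-2}=1, q_{-1}=0:
  i=0: a_0=3, p_0 = 3*1 + 0 = 3, q_0 = 3*0 + 1 = 1.
  i=1: a_1=5, p_1 = 5*3 + 1 = 16, q_1 = 5*1 + 0 = 5.
  i=2: a_2=5, p_2 = 5*16 + 3 = 83, q_2 = 5*5 + 1 = 26.
  i=3: a_3=2, p_3 = 2*83 + 16 = 182, q_3 = 2*26 + 5 = 57.

3/1, 16/5, 83/26, 182/57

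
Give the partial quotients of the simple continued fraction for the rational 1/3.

Run the Euclidean algorithm on 1 and 3; the successive quotients are the partial quotients a_0, a_1, ... (each step inverts the fractional part left over by the previous one):
  1 = 0*3 + 1, so a_0 = 0.
  3 = 3*1 + 0, so a_1 = 3.
The remainder reaches 0 after 2 divisions, so the expansion has 2 partial quotients, read off in order.

[0; 3]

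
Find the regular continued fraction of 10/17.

[0; 1, 1, 2, 3]

Run the Euclidean algorithm on 10 and 17; the successive quotients are the partial quotients a_0, a_1, ... (each step inverts the fractional part left over by the previous one):
  10 = 0*17 + 10, so a_0 = 0.
  17 = 1*10 + 7, so a_1 = 1.
  10 = 1*7 + 3, so a_2 = 1.
  7 = 2*3 + 1, so a_3 = 2.
  3 = 3*1 + 0, so a_4 = 3.
The remainder reaches 0 after 5 divisions, so the expansion has 5 partial quotients, read off in order.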